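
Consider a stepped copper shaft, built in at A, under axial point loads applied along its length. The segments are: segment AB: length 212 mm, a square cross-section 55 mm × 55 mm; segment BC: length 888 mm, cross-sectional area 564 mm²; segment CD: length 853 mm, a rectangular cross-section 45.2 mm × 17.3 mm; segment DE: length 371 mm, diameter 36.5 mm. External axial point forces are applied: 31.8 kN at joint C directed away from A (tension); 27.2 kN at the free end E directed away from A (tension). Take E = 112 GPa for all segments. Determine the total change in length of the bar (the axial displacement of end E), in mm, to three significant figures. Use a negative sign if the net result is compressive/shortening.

1.22 mm

Internal axial forces (sectioning from the free end, tension +): N_DE = 27.2 kN, N_CD = 27.2 kN, N_BC = 59 kN, N_AB = 59 kN.
A_AB = 3025 mm².
A_CD = 782 mm².
A_DE = 1046 mm².
δ_AB = 59000·212/(3025·112000) = 0.03692 mm
δ_BC = 59000·888/(564·112000) = 0.8294 mm
δ_CD = 27200·853/(782·112000) = 0.2649 mm
δ_DE = 27200·371/(1046·112000) = 0.08611 mm
δ = Σδ_i = 1.217 mm.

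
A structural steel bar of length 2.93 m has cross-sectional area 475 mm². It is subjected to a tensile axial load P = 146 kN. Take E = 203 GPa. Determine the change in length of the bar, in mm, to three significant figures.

4.44 mm

δ_mech = NL/(AE) = 146000·2930/(475·203000) = 4.436 mm.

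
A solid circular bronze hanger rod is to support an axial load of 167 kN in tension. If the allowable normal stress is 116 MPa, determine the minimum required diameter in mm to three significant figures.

42.8 mm

Required area A ≥ P/σ_allow = 167000/116 = 1440 mm².
For a solid circular section, d ≥ √(4A/π) = 42.81 mm.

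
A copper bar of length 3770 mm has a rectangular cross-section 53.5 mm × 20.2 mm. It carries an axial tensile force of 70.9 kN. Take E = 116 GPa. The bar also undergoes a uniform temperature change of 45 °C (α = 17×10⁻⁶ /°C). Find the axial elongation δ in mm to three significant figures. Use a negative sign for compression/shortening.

A = 1081 mm².
δ_mech = NL/(AE) = 70900·3770/(1081·116000) = 2.132 mm.
δ_thermal = αLΔT = 17e-6·3770·45 = 2.884 mm.
δ = δ_mech + δ_thermal = 5.016 mm.

5.02 mm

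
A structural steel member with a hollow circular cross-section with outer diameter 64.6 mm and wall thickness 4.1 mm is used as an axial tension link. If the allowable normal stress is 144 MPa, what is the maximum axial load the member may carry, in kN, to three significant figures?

112 kN

A = 779.3 mm².
P_max = σ_allow · A = 144 · 779.3 = 112200 N = 112.2 kN.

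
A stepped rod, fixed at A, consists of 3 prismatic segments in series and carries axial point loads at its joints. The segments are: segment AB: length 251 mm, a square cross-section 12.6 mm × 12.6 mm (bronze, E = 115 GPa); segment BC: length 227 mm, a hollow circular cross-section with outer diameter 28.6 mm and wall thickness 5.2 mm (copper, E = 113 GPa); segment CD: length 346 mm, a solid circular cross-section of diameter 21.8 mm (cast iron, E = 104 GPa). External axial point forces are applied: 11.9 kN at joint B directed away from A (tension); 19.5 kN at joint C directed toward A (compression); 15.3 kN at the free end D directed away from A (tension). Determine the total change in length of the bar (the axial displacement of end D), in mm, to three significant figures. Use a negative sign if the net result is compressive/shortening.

Internal axial forces (sectioning from the free end, tension +): N_CD = 15.3 kN, N_BC = -4.2 kN, N_AB = 7.7 kN.
A_AB = 158.8 mm².
A_BC = 382.3 mm².
A_CD = 373.3 mm².
δ_AB = 7700·251/(158.8·115000) = 0.1059 mm
δ_BC = -4200·227/(382.3·113000) = -0.02207 mm
δ_CD = 15300·346/(373.3·104000) = 0.1364 mm
δ = Σδ_i = 0.2202 mm.

0.220 mm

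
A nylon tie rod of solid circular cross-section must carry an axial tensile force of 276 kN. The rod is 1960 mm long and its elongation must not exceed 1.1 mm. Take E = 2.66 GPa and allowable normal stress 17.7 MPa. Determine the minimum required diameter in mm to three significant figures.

Required area A ≥ P/σ_allow = 276000/17.7 = 15590 mm².
For a solid circular section, d ≥ √(4A/π) = 140.9 mm.
Elongation limit: A ≥ PL/(Eδ_allow) = 276000·1960/(2660·1.1) = 184900 mm² ⇒ d ≥ 485.2 mm.
The elongation limit governs.

485 mm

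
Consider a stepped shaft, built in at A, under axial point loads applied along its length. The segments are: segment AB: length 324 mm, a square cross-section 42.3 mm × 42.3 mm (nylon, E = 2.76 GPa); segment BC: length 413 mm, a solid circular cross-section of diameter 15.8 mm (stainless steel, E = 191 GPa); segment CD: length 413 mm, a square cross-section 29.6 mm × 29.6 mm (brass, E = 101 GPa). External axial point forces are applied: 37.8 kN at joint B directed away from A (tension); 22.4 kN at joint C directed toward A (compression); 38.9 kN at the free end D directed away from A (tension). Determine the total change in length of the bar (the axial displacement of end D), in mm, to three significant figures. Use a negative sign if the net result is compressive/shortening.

3.93 mm

Internal axial forces (sectioning from the free end, tension +): N_CD = 38.9 kN, N_BC = 16.5 kN, N_AB = 54.3 kN.
A_AB = 1789 mm².
A_BC = 196.1 mm².
A_CD = 876.2 mm².
δ_AB = 54300·324/(1789·2760) = 3.563 mm
δ_BC = 16500·413/(196.1·191000) = 0.182 mm
δ_CD = 38900·413/(876.2·101000) = 0.1815 mm
δ = Σδ_i = 3.926 mm.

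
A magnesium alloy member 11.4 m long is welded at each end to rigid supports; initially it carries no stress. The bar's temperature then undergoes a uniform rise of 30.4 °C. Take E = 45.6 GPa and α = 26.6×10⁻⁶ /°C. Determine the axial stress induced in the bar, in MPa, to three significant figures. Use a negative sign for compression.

Free thermal expansion αLΔT = 26.6e-6 · 11400 · 30.4 = 9.218 mm.
The walls impose strain ε = −(9.218)/11400 = -8.0864e-04; σ = Eε = 45600 · -8.0864e-04 = -36.87 MPa.

-36.9 MPa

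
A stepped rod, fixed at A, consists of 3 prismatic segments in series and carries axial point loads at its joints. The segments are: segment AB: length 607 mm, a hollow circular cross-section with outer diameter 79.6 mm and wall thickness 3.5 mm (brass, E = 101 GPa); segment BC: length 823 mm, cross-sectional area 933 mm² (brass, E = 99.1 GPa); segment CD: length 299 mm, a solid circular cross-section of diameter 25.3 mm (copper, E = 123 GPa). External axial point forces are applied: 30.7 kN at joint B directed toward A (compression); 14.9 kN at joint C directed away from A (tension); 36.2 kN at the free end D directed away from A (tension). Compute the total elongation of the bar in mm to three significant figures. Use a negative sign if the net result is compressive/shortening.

Internal axial forces (sectioning from the free end, tension +): N_CD = 36.2 kN, N_BC = 51.1 kN, N_AB = 20.4 kN.
A_AB = 836.8 mm².
A_CD = 502.7 mm².
δ_AB = 20400·607/(836.8·101000) = 0.1465 mm
δ_BC = 51100·823/(933·99100) = 0.4548 mm
δ_CD = 36200·299/(502.7·123000) = 0.175 mm
δ = Σδ_i = 0.7764 mm.

0.776 mm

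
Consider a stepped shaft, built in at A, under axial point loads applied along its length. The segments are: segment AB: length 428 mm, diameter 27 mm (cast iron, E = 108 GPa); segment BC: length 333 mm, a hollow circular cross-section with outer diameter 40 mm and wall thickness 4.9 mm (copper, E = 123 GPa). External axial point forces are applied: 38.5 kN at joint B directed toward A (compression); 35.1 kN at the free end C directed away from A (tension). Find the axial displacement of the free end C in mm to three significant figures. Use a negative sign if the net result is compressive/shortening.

0.152 mm

Internal axial forces (sectioning from the free end, tension +): N_BC = 35.1 kN, N_AB = -3.4 kN.
A_AB = 572.6 mm².
A_BC = 540.3 mm².
δ_AB = -3400·428/(572.6·108000) = -0.02353 mm
δ_BC = 35100·333/(540.3·123000) = 0.1759 mm
δ = Σδ_i = 0.1523 mm.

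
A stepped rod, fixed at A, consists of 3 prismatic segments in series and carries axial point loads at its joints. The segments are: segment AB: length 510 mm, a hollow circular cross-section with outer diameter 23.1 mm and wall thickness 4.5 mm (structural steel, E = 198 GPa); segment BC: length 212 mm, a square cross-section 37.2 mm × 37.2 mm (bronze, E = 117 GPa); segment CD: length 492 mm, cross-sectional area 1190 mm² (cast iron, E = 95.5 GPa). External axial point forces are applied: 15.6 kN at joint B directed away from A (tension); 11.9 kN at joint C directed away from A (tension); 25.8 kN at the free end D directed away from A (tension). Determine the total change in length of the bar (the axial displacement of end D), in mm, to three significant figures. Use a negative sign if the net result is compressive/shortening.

Internal axial forces (sectioning from the free end, tension +): N_CD = 25.8 kN, N_BC = 37.7 kN, N_AB = 53.3 kN.
A_AB = 263 mm².
A_BC = 1384 mm².
δ_AB = 53300·510/(263·198000) = 0.5221 mm
δ_BC = 37700·212/(1384·117000) = 0.04936 mm
δ_CD = 25800·492/(1190·95500) = 0.1117 mm
δ = Σδ_i = 0.6832 mm.

0.683 mm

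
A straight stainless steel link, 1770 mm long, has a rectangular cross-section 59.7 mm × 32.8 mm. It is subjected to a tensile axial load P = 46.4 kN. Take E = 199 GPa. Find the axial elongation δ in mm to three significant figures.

0.211 mm

A = 1958 mm².
δ_mech = NL/(AE) = 46400·1770/(1958·199000) = 0.2108 mm.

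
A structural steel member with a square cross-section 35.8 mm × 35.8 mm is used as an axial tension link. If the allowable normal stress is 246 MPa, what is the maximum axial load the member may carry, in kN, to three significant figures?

315 kN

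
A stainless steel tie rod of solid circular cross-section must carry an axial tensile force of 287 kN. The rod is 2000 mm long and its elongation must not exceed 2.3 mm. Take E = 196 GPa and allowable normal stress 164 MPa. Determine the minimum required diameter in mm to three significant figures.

Required area A ≥ P/σ_allow = 287000/164 = 1750 mm².
For a solid circular section, d ≥ √(4A/π) = 47.2 mm.
Elongation limit: A ≥ PL/(Eδ_allow) = 287000·2000/(196000·2.3) = 1273 mm² ⇒ d ≥ 40.26 mm.
The stress limit governs.

47.2 mm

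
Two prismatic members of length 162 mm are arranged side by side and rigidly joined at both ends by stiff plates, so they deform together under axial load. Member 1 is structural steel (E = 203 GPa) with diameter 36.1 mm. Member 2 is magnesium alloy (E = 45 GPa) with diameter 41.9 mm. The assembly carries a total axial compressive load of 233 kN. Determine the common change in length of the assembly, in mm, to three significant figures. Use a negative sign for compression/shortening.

-0.140 mm

A_1 = 1024 mm².
A_2 = 1379 mm².
Equal strain + equilibrium ⇒ each member carries load in proportion to AE: A₁E₁ = 207800000 N, A₂E₂ = 62050000 N, ΣAE = 269800000 N.
δ = PL/ΣAE = -233000·162/269800000 = -0.1399 mm.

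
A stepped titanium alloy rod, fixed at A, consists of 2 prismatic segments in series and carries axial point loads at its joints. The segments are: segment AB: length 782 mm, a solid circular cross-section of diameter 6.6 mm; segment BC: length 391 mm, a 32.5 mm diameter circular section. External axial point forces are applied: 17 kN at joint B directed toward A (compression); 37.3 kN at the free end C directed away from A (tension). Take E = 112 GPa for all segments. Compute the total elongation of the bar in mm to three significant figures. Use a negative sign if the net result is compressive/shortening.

4.30 mm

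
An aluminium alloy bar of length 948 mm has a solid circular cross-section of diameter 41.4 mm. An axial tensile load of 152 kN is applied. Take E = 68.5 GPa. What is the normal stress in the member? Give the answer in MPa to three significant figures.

A = 1346 mm².
σ = N/A = 152000/1346 = 112.9 MPa.

113 MPa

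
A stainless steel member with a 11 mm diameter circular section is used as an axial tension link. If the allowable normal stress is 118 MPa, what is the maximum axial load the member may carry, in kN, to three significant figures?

11.2 kN

A = 95.03 mm².
P_max = σ_allow · A = 118 · 95.03 = 11210 N = 11.21 kN.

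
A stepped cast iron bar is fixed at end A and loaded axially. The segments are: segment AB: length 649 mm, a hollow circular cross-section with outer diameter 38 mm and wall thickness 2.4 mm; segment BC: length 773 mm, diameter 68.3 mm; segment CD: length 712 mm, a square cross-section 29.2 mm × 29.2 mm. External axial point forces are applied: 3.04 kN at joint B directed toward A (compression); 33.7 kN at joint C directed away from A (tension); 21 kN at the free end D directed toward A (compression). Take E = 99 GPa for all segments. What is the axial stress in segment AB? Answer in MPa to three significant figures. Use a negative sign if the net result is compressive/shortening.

36.0 MPa

Internal axial forces (sectioning from the free end, tension +): N_CD = -21 kN, N_BC = 12.7 kN, N_AB = 9.66 kN.
A_AB = 268.4 mm².
σ_AB = N_AB/A_AB = 9660/268.4 = 35.99 MPa.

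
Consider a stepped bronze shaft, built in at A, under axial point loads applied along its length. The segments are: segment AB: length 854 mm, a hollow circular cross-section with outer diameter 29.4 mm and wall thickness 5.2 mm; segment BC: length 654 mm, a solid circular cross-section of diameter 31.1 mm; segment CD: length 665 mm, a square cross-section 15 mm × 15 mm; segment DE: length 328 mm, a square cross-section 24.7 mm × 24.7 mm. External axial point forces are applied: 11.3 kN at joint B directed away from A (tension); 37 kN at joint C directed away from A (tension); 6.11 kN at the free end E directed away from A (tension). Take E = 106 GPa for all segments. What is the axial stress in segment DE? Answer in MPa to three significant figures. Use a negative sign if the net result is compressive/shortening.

10.0 MPa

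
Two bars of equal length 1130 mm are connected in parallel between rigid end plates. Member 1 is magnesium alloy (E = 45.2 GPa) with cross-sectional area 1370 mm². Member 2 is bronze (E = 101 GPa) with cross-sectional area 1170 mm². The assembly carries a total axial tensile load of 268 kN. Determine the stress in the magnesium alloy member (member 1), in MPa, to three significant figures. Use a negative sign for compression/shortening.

Equal strain + equilibrium ⇒ each member carries load in proportion to AE: A₁E₁ = 61920000 N, A₂E₂ = 118200000 N, ΣAE = 180100000 N.
σ₁ = P·E₁/ΣAE = 268000·45200/180100000 = 67.26 MPa.

67.3 MPa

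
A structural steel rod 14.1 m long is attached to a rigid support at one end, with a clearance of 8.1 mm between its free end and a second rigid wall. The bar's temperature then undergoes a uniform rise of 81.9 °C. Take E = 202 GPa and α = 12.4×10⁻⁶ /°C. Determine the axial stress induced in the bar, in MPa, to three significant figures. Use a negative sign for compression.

-89.1 MPa

Free thermal expansion αLΔT = 12.4e-6 · 14100 · 81.9 = 14.32 mm.
The walls engage after the gap closes; constrained expansion = 14.32 − 8.1 = 6.219 mm.
The walls impose strain ε = −(6.219)/14100 = -4.4109e-04; σ = Eε = 202000 · -4.4109e-04 = -89.1 MPa.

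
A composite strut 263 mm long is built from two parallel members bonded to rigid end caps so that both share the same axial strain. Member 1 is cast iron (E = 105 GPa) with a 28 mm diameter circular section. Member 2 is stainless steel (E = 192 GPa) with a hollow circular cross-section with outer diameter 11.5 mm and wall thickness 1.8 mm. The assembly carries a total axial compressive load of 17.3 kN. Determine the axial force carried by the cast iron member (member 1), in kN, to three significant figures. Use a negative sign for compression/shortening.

A_1 = 615.8 mm².
A_2 = 54.85 mm².
Equal strain + equilibrium ⇒ each member carries load in proportion to AE: A₁E₁ = 64650000 N, A₂E₂ = 10530000 N, ΣAE = 75190000 N.
F₁ = P·A₁E₁/ΣAE = -17300·64650000/75190000 = -14880 N.

-14.9 kN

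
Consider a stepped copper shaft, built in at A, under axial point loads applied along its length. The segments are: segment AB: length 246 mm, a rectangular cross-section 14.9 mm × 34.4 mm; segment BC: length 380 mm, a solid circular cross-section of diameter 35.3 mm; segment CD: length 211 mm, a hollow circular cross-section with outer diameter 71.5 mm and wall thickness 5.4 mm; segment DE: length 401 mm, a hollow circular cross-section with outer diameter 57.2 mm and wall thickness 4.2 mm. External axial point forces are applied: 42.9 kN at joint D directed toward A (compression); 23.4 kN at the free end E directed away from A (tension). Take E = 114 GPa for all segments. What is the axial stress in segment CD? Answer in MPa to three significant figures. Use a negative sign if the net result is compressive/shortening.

Internal axial forces (sectioning from the free end, tension +): N_DE = 23.4 kN, N_CD = -19.5 kN, N_BC = -19.5 kN, N_AB = -19.5 kN.
A_CD = 1121 mm².
σ_CD = N_CD/A_CD = -19500/1121 = -17.39 MPa.

-17.4 MPa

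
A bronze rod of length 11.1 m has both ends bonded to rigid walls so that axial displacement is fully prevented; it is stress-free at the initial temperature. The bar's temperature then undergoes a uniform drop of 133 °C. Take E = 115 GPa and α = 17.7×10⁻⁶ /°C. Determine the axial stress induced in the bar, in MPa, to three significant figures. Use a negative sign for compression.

271 MPa

Free thermal expansion αLΔT = 17.7e-6 · 11100 · -133 = -26.13 mm.
The walls impose strain ε = −(-26.13)/11100 = 2.3541e-03; σ = Eε = 115000 · 2.3541e-03 = 270.7 MPa.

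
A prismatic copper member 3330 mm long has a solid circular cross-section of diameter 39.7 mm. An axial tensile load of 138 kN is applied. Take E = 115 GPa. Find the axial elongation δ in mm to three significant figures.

A = 1238 mm².
δ_mech = NL/(AE) = 138000·3330/(1238·115000) = 3.228 mm.

3.23 mm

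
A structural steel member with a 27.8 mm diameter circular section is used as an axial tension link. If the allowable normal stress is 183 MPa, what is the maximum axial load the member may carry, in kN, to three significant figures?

111 kN

A = 607 mm².
P_max = σ_allow · A = 183 · 607 = 111100 N = 111.1 kN.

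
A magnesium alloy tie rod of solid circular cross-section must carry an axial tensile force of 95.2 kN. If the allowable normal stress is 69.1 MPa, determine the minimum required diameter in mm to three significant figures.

41.9 mm

Required area A ≥ P/σ_allow = 95200/69.1 = 1378 mm².
For a solid circular section, d ≥ √(4A/π) = 41.88 mm.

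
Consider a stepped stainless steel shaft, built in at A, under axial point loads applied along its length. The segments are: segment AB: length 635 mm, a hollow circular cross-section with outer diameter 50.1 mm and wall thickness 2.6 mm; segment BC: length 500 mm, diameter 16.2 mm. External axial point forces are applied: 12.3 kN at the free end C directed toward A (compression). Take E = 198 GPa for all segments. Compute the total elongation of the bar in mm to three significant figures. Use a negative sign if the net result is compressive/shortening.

-0.252 mm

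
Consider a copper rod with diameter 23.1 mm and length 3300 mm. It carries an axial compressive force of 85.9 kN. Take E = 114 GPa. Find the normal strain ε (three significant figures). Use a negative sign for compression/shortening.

-0.00180

A = 419.1 mm².
σ = N/A = -205 MPa; ε = σ/E = -205/114000 = -1.798e-03.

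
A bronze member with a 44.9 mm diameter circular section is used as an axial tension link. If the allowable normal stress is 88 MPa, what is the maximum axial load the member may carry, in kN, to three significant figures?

139 kN

A = 1583 mm².
P_max = σ_allow · A = 88 · 1583 = 139300 N = 139.3 kN.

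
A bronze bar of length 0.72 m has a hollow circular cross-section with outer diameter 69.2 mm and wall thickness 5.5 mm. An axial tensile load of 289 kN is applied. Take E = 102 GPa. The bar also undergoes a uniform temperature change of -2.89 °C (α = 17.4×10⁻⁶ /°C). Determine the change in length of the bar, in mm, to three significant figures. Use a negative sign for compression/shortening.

1.82 mm

A = 1101 mm².
δ_mech = NL/(AE) = 289000·720/(1101·102000) = 1.853 mm.
δ_thermal = αLΔT = 17.4e-6·720·-2.89 = -0.03621 mm.
δ = δ_mech + δ_thermal = 1.817 mm.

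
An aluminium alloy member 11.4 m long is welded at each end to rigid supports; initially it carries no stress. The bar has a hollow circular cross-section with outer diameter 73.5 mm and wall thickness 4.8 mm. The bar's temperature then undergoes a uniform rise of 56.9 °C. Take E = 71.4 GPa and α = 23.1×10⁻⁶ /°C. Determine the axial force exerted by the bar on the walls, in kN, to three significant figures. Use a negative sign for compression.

-97.2 kN

Free thermal expansion αLΔT = 23.1e-6 · 11400 · 56.9 = 14.98 mm.
The walls impose strain ε = −(14.98)/11400 = -1.3144e-03; σ = Eε = 71400 · -1.3144e-03 = -93.85 MPa.
Wall reaction R = σ·A = -93.85·1036 = -97220 N = -97.22 kN.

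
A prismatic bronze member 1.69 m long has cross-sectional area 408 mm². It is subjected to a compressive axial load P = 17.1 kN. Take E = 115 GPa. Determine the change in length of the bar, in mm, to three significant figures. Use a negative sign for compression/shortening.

-0.616 mm

δ_mech = NL/(AE) = -17100·1690/(408·115000) = -0.6159 mm.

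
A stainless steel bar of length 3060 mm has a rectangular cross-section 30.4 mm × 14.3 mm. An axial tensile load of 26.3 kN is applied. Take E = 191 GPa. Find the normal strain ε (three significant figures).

3.17e-04

A = 434.7 mm².
σ = N/A = 60.5 MPa; ε = σ/E = 60.5/191000 = 3.167e-04.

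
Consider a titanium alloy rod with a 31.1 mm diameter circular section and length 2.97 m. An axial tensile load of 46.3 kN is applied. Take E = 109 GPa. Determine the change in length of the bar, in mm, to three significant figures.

1.66 mm

A = 759.6 mm².
δ_mech = NL/(AE) = 46300·2970/(759.6·109000) = 1.661 mm.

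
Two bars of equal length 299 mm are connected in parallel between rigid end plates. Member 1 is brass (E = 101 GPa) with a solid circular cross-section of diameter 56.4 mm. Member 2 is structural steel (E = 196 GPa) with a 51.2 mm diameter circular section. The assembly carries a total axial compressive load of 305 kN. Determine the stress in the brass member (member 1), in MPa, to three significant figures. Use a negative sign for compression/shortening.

-47.0 MPa

A_1 = 2498 mm².
A_2 = 2059 mm².
Equal strain + equilibrium ⇒ each member carries load in proportion to AE: A₁E₁ = 252300000 N, A₂E₂ = 403500000 N, ΣAE = 655900000 N.
σ₁ = P·E₁/ΣAE = -305000·101000/655900000 = -46.97 MPa.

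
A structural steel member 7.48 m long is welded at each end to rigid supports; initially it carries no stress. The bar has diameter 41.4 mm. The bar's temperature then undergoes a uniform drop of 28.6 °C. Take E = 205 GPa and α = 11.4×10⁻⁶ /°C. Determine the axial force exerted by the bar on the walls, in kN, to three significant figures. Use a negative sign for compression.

90.0 kN

Free thermal expansion αLΔT = 11.4e-6 · 7480 · -28.6 = -2.439 mm.
The walls impose strain ε = −(-2.439)/7480 = 3.2604e-04; σ = Eε = 205000 · 3.2604e-04 = 66.84 MPa.
Wall reaction R = σ·A = 66.84·1346 = 89970 N = 89.97 kN.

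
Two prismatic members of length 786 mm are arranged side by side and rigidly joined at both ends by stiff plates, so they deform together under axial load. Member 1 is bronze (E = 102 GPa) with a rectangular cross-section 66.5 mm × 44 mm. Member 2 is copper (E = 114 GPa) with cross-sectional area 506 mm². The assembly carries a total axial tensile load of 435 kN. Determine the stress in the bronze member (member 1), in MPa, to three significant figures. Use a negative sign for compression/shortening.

125 MPa

A_1 = 2926 mm².
Equal strain + equilibrium ⇒ each member carries load in proportion to AE: A₁E₁ = 298500000 N, A₂E₂ = 57680000 N, ΣAE = 356100000 N.
σ₁ = P·E₁/ΣAE = 435000·102000/356100000 = 124.6 MPa.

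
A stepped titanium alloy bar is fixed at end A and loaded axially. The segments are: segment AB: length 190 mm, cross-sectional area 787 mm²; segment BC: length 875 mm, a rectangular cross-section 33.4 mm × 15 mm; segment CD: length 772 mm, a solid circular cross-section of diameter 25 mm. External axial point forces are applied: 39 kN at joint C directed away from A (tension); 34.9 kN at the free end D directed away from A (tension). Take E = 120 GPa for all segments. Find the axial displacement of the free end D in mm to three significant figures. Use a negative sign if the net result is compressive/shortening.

1.68 mm

Internal axial forces (sectioning from the free end, tension +): N_CD = 34.9 kN, N_BC = 73.9 kN, N_AB = 73.9 kN.
A_BC = 501 mm².
A_CD = 490.9 mm².
δ_AB = 73900·190/(787·120000) = 0.1487 mm
δ_BC = 73900·875/(501·120000) = 1.076 mm
δ_CD = 34900·772/(490.9·120000) = 0.4574 mm
δ = Σδ_i = 1.682 mm.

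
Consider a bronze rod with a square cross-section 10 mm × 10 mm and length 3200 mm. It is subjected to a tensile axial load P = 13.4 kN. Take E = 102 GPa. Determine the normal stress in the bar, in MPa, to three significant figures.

A = 100 mm².
σ = N/A = 13400/100 = 134 MPa.

134 MPa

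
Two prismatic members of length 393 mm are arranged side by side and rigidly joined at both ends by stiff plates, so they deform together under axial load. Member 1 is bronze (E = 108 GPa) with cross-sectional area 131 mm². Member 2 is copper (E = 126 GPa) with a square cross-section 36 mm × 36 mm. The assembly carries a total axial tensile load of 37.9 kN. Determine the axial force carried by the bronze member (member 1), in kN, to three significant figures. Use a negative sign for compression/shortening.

A_2 = 1296 mm².
Equal strain + equilibrium ⇒ each member carries load in proportion to AE: A₁E₁ = 14150000 N, A₂E₂ = 163300000 N, ΣAE = 177400000 N.
F₁ = P·A₁E₁/ΣAE = 37900·14150000/177400000 = 3022 N.

3.02 kN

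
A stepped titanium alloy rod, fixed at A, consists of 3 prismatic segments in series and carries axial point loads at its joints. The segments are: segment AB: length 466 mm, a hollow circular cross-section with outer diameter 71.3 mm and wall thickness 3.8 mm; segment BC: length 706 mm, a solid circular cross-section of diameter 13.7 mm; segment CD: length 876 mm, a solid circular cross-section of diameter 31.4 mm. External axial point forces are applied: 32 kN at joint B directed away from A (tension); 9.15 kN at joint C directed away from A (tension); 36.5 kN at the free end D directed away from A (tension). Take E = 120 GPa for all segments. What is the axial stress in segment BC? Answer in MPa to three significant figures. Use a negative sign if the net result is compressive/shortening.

310 MPa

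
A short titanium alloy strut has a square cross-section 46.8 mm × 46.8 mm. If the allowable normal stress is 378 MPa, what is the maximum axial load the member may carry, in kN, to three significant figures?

828 kN

A = 2190 mm².
P_max = σ_allow · A = 378 · 2190 = 827900 N = 827.9 kN.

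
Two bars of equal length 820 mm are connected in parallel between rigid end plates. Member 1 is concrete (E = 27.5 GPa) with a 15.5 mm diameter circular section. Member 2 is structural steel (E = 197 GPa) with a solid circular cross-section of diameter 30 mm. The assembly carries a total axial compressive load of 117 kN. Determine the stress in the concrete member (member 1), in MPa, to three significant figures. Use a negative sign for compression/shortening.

A_1 = 188.7 mm².
A_2 = 706.9 mm².
Equal strain + equilibrium ⇒ each member carries load in proportion to AE: A₁E₁ = 5189000 N, A₂E₂ = 139300000 N, ΣAE = 144400000 N.
σ₁ = P·E₁/ΣAE = -117000·27500/144400000 = -22.28 MPa.

-22.3 MPa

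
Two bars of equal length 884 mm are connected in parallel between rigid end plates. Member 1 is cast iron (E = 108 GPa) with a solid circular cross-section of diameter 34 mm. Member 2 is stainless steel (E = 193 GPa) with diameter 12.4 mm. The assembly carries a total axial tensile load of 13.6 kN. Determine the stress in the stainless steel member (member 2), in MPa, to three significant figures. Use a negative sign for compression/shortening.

21.6 MPa

A_1 = 907.9 mm².
A_2 = 120.8 mm².
Equal strain + equilibrium ⇒ each member carries load in proportion to AE: A₁E₁ = 98060000 N, A₂E₂ = 23310000 N, ΣAE = 121400000 N.
σ₂ = P·E₂/ΣAE = 13600·193000/121400000 = 21.63 MPa.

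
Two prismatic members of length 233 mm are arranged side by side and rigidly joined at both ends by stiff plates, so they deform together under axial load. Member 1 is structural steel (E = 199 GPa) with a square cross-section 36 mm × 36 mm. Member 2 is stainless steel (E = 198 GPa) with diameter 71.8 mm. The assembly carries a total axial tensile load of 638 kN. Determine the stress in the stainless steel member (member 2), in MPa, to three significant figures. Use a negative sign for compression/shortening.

119 MPa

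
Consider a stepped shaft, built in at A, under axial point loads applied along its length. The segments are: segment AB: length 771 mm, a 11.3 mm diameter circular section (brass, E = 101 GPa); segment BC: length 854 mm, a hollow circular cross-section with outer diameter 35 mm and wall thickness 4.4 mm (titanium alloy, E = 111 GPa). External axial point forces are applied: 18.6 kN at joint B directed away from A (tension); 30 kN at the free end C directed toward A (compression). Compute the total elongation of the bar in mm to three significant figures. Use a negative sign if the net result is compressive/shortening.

-1.41 mm

Internal axial forces (sectioning from the free end, tension +): N_BC = -30 kN, N_AB = -11.4 kN.
A_AB = 100.3 mm².
A_BC = 423 mm².
δ_AB = -11400·771/(100.3·101000) = -0.8677 mm
δ_BC = -30000·854/(423·111000) = -0.5457 mm
δ = Σδ_i = -1.413 mm.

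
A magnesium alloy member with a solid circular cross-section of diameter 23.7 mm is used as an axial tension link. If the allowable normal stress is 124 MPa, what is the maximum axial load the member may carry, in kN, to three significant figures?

A = 441.2 mm².
P_max = σ_allow · A = 124 · 441.2 = 54700 N = 54.7 kN.

54.7 kN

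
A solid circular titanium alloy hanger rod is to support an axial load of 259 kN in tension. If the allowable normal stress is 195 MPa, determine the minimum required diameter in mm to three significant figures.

41.1 mm

Required area A ≥ P/σ_allow = 259000/195 = 1328 mm².
For a solid circular section, d ≥ √(4A/π) = 41.12 mm.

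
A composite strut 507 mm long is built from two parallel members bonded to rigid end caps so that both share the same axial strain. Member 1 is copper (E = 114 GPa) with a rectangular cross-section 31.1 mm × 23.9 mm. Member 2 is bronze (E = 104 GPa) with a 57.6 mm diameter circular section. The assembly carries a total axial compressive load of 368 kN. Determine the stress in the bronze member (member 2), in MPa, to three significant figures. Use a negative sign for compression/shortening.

A_1 = 743.3 mm².
A_2 = 2606 mm².
Equal strain + equilibrium ⇒ each member carries load in proportion to AE: A₁E₁ = 84740000 N, A₂E₂ = 271000000 N, ΣAE = 355700000 N.
σ₂ = P·E₂/ΣAE = -368000·104000/355700000 = -107.6 MPa.

-108 MPa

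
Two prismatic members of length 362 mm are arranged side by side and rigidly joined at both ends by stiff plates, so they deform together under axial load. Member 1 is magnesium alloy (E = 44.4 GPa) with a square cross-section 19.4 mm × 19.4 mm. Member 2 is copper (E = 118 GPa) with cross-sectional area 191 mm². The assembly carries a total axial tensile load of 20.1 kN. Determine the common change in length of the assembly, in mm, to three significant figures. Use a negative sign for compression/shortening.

A_1 = 376.4 mm².
Equal strain + equilibrium ⇒ each member carries load in proportion to AE: A₁E₁ = 16710000 N, A₂E₂ = 22540000 N, ΣAE = 39250000 N.
δ = PL/ΣAE = 20100·362/39250000 = 0.1854 mm.

0.185 mm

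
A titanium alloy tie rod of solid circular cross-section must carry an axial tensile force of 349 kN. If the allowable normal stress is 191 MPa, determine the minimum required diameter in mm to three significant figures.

48.2 mm

Required area A ≥ P/σ_allow = 349000/191 = 1827 mm².
For a solid circular section, d ≥ √(4A/π) = 48.23 mm.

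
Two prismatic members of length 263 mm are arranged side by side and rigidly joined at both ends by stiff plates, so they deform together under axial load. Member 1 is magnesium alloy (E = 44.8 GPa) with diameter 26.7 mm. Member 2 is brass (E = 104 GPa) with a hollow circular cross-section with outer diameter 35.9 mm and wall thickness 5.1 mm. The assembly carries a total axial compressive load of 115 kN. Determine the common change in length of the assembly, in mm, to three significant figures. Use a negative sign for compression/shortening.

-0.396 mm

A_1 = 559.9 mm².
A_2 = 493.5 mm².
Equal strain + equilibrium ⇒ each member carries load in proportion to AE: A₁E₁ = 25080000 N, A₂E₂ = 51320000 N, ΣAE = 76410000 N.
δ = PL/ΣAE = -115000·263/76410000 = -0.3958 mm.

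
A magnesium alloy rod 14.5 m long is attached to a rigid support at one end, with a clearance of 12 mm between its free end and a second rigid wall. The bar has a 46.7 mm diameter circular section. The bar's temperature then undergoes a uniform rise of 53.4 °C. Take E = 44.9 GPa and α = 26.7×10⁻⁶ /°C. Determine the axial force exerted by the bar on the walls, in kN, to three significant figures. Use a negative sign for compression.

Free thermal expansion αLΔT = 26.7e-6 · 14500 · 53.4 = 20.67 mm.
The walls engage after the gap closes; constrained expansion = 20.67 − 12 = 8.674 mm.
The walls impose strain ε = −(8.674)/14500 = -5.9819e-04; σ = Eε = 44900 · -5.9819e-04 = -26.86 MPa.
Wall reaction R = σ·A = -26.86·1713 = -46010 N = -46.01 kN.

-46.0 kN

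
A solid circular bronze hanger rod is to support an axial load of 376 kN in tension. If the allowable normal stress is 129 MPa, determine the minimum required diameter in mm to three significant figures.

Required area A ≥ P/σ_allow = 376000/129 = 2915 mm².
For a solid circular section, d ≥ √(4A/π) = 60.92 mm.

60.9 mm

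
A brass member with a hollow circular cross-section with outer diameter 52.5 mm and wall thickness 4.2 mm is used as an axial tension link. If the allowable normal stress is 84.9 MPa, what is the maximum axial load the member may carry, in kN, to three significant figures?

54.1 kN

A = 637.3 mm².
P_max = σ_allow · A = 84.9 · 637.3 = 54110 N = 54.11 kN.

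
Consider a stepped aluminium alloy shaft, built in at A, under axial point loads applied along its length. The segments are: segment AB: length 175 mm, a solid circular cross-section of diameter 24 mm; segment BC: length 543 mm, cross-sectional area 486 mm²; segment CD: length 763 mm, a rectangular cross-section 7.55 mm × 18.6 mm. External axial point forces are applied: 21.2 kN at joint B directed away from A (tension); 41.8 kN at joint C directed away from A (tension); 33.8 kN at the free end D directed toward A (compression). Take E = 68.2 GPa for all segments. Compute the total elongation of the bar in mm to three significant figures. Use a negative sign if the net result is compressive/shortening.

-2.40 mm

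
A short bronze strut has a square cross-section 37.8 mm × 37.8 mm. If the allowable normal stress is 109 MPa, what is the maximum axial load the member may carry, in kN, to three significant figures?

A = 1429 mm².
P_max = σ_allow · A = 109 · 1429 = 155700 N = 155.7 kN.

156 kN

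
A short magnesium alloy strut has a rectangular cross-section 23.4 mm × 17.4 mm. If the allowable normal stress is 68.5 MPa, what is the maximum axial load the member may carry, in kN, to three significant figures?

A = 407.2 mm².
P_max = σ_allow · A = 68.5 · 407.2 = 27890 N = 27.89 kN.

27.9 kN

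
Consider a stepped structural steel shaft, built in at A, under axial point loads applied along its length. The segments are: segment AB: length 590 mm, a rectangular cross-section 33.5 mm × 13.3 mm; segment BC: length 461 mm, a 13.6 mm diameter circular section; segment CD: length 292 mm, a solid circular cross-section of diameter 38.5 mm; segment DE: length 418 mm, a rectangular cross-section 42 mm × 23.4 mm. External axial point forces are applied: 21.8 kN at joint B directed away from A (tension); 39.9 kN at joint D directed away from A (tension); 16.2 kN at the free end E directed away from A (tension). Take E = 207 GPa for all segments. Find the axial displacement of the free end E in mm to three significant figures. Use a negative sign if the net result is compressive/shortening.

Internal axial forces (sectioning from the free end, tension +): N_DE = 16.2 kN, N_CD = 56.1 kN, N_BC = 56.1 kN, N_AB = 77.9 kN.
A_AB = 445.6 mm².
A_BC = 145.3 mm².
A_CD = 1164 mm².
A_DE = 982.8 mm².
δ_AB = 77900·590/(445.6·207000) = 0.4983 mm
δ_BC = 56100·461/(145.3·207000) = 0.8601 mm
δ_CD = 56100·292/(1164·207000) = 0.06798 mm
δ_DE = 16200·418/(982.8·207000) = 0.03329 mm
δ = Σδ_i = 1.46 mm.

1.46 mm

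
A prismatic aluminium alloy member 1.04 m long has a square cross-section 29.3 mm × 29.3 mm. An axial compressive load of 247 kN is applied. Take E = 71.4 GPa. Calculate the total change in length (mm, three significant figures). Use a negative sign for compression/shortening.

-4.19 mm

A = 858.5 mm².
δ_mech = NL/(AE) = -247000·1040/(858.5·71400) = -4.191 mm.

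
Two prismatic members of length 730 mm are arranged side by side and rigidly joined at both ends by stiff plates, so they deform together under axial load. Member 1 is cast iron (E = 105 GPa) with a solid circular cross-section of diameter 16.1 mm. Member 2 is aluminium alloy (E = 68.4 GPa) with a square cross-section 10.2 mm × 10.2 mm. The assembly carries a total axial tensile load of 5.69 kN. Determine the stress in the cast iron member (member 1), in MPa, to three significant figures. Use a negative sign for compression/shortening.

A_1 = 203.6 mm².
A_2 = 104 mm².
Equal strain + equilibrium ⇒ each member carries load in proportion to AE: A₁E₁ = 21380000 N, A₂E₂ = 7116000 N, ΣAE = 28490000 N.
σ₁ = P·E₁/ΣAE = 5690·105000/28490000 = 20.97 MPa.

21.0 MPa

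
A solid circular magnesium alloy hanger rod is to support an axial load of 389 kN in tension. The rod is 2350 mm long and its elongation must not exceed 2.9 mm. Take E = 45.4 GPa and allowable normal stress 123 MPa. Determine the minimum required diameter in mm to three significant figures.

Required area A ≥ P/σ_allow = 389000/123 = 3163 mm².
For a solid circular section, d ≥ √(4A/π) = 63.46 mm.
Elongation limit: A ≥ PL/(Eδ_allow) = 389000·2350/(45400·2.9) = 6943 mm² ⇒ d ≥ 94.02 mm.
The elongation limit governs.

94.0 mm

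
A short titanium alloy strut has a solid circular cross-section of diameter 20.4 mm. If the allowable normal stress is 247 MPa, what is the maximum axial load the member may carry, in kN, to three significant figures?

80.7 kN

A = 326.9 mm².
P_max = σ_allow · A = 247 · 326.9 = 80730 N = 80.73 kN.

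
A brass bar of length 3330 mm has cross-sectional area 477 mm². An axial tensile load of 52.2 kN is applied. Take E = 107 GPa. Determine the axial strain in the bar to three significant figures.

σ = N/A = 109.4 MPa; ε = σ/E = 109.4/107000 = 1.023e-03.

0.00102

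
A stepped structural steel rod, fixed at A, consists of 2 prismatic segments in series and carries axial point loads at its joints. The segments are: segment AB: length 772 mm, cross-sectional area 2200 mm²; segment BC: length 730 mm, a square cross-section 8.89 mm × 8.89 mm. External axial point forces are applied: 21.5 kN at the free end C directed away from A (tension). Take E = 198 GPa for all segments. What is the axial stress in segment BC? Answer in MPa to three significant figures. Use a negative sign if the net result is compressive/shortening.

Internal axial forces (sectioning from the free end, tension +): N_BC = 21.5 kN, N_AB = 21.5 kN.
A_BC = 79.03 mm².
σ_BC = N_BC/A_BC = 21500/79.03 = 272 MPa.

272 MPa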